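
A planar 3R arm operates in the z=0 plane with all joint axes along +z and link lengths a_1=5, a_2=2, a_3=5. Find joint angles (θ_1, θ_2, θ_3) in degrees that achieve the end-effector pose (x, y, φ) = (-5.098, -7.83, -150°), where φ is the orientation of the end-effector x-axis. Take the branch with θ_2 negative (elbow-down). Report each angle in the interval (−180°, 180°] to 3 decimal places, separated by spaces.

-76.396 -90.004 16.400

wrist centre = target − a_3·(cos φ, sin φ) = (-0.7679, -5.3300)
cos θ_2 = (28.9985−5²−2²)/(2·5·2) = -0.0001; θ_2 = -90.0042° (elbow-down)
β = atan2(-5.3300,-0.7679) = -98.1980°; ψ = atan2(-2.0000,4.9999) = -21.8020°
θ_1 = β − ψ = -76.3960°
θ_3 = φ − θ_1 − θ_2 = 16.4002° (wrapped to (-180°,180°])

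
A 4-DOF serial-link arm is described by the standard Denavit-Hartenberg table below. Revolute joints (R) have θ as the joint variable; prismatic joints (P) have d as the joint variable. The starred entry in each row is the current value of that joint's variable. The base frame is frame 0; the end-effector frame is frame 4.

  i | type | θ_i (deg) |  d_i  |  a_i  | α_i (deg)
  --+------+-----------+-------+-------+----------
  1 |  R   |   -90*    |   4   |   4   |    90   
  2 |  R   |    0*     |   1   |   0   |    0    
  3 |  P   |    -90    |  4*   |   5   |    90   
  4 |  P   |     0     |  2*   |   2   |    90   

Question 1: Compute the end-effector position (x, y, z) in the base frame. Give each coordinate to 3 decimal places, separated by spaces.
after link 1: o_1 = (0.0000, -4.0000, 4.0000)
after link 2: o_2 = (-1.0000, -4.0000, 4.0000)
after link 3: o_3 = (-5.0000, -4.0000, -1.0000)
after link 4: o_4 = (-5.0000, -2.0000, -3.0000)

-5.000 -2.000 -3.000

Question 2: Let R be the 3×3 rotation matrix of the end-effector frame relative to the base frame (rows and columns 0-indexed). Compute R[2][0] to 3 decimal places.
-1.000

End-effector x-axis (col 0 of R) = (-0.0000,-0.0000,-1.0000)
R[2][0] = -1.0000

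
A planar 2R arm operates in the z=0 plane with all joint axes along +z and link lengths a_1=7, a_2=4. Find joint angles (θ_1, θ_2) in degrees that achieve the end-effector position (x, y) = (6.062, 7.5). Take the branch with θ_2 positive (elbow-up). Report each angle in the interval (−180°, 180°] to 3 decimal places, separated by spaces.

30.000 60.003

cos θ_2 = (92.9978−7²−4²)/(2·7·4) = 0.5000; θ_2 = 60.0025° (elbow-up)
β = atan2(7.5000,6.0620) = 51.0525°; ψ = atan2(3.4642,8.9998) = 21.0525°
θ_1 = β − ψ = 30.0000°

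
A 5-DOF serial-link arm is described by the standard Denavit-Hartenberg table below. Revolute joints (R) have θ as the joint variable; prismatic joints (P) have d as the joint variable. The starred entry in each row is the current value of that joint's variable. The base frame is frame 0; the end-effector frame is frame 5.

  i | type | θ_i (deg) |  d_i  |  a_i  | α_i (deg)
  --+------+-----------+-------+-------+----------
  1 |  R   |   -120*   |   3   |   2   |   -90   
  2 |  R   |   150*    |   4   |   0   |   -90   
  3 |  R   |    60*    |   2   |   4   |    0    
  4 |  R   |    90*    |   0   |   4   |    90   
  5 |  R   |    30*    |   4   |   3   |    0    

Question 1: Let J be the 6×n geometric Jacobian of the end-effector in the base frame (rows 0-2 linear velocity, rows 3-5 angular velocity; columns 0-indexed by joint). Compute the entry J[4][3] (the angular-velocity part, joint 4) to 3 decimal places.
0.433

axis z_3 = (0.2500,0.4330,0.8660); lever o_n−o_3 = (-7.0903,1.2455,3.1561)
cross product → J_v[:, 3] = (0.2880,-6.9294,3.3816)
J_ω[:, 3] = z_3
entry J[4][3] = 0.4330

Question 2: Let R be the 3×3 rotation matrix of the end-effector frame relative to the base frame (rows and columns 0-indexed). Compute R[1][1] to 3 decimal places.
0.575

End-effector y-axis (col 1 of R) = (0.6205,0.5748,0.5335)
R[1][1] = 0.5748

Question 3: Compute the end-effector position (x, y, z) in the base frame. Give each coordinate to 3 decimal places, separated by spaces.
after link 1: o_1 = (-1.0000, -1.7321, 3.0000)
after link 2: o_2 = (2.4641, -3.7321, 3.0000)
after link 3: o_3 = (0.8301, 0.3660, 3.7321)
after link 4: o_4 = (-2.4019, -1.2321, 5.4641)
after link 5: o_5 = (-6.2602, 1.6115, 6.8881)

-6.260 1.612 6.888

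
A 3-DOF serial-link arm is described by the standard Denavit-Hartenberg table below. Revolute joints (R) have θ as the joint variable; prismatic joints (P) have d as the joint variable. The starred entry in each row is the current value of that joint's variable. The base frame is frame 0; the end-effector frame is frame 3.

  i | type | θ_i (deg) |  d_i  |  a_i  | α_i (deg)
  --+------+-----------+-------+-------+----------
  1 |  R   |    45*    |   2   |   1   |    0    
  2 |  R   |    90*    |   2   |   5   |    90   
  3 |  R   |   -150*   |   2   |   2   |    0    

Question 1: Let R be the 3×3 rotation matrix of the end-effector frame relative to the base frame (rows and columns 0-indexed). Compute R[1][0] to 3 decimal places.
-0.612

End-effector x-axis (col 0 of R) = (0.6124,-0.6124,-0.5000)
R[1][0] = -0.6124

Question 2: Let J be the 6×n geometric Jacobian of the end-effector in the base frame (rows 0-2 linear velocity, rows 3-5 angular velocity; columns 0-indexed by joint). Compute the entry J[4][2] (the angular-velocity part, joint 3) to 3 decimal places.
0.707

axis z_2 = (0.7071,0.7071,0.0000); lever o_n−o_2 = (2.6390,0.1895,-1.0000)
cross product → J_v[:, 2] = (-0.7071,0.7071,-1.7321)
J_ω[:, 2] = z_2
entry J[4][2] = 0.7071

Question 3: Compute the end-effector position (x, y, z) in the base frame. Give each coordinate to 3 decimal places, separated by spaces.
after link 1: o_1 = (0.7071, 0.7071, 2.0000)
after link 2: o_2 = (-2.8284, 4.2426, 4.0000)
after link 3: o_3 = (-0.1895, 4.4321, 3.0000)

-0.189 4.432 3.000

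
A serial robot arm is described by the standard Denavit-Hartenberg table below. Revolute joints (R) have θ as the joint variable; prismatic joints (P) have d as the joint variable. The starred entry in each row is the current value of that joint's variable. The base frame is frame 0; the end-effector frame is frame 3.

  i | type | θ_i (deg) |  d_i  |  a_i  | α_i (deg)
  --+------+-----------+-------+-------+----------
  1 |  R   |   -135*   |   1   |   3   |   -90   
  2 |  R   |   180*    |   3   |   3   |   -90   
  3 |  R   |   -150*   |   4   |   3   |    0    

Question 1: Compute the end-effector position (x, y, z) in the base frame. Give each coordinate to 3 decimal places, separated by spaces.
1.345 -5.019 5.000

after link 1: o_1 = (-2.1213, -2.1213, 1.0000)
after link 2: o_2 = (2.1213, -2.1213, 1.0000)
after link 3: o_3 = (1.3449, -5.0191, 5.0000)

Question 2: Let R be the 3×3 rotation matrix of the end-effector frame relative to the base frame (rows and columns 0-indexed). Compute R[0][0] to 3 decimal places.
End-effector x-axis (col 0 of R) = (-0.2588,-0.9659,0.0000)
R[0][0] = -0.2588

-0.259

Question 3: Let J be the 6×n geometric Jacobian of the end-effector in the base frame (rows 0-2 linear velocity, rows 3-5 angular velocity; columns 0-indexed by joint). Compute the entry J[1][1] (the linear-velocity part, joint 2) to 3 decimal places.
axis z_1 = (0.7071,-0.7071,0.0000); lever o_n−o_1 = (3.4662,-2.8978,4.0000)
cross product → J_v[:, 1] = (-2.8284,-2.8284,0.4019)
J_ω[:, 1] = z_1
entry J[1][1] = -2.8284

-2.828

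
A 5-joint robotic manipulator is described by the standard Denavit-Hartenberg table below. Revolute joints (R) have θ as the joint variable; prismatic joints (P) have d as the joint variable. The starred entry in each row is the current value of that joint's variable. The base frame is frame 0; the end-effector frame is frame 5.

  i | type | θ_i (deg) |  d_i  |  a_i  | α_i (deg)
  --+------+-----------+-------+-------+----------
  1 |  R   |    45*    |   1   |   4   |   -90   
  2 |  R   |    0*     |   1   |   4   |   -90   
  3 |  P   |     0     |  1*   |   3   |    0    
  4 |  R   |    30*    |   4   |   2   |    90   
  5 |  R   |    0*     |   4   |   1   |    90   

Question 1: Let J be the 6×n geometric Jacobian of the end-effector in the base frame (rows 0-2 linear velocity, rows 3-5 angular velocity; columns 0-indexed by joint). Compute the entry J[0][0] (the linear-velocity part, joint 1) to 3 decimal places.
-13.125

axis z_0 = ẑ; lever o_n−o_0 = (8.9336,13.1254,-4.0000)
cross product → J_v[:, 0] = (-13.1254,8.9336,0.0000)
J_ω[:, 0] = z_0
entry J[0][0] = -13.1254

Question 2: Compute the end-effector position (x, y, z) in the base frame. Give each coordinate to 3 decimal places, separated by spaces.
8.934 13.125 -4.000

after link 1: o_1 = (2.8284, 2.8284, 1.0000)
after link 2: o_2 = (4.9497, 6.3640, 1.0000)
after link 3: o_3 = (7.0711, 8.4853, 0.0000)
after link 4: o_4 = (9.0029, 9.0029, -4.0000)
after link 5: o_5 = (8.9336, 13.1254, -4.0000)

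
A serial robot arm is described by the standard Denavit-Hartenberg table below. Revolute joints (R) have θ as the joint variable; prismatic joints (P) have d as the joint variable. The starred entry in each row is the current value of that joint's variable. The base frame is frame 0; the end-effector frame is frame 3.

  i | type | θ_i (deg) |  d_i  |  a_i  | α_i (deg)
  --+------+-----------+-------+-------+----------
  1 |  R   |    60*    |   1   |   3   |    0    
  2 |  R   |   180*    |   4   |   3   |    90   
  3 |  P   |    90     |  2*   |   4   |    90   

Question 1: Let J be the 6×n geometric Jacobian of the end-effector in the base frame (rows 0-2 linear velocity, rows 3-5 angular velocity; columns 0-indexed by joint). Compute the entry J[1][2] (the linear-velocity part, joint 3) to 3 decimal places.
prismatic axis z_2 = (-0.8660,0.5000,0.0000)
J_v[:, 2] = z_2; J_ω[:, 2] = (0,0,0)
entry J[1][2] = 0.5000

0.500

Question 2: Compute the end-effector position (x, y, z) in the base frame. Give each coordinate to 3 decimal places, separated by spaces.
-1.732 1.000 9.000

after link 1: o_1 = (1.5000, 2.5981, 1.0000)
after link 2: o_2 = (-0.0000, 0.0000, 5.0000)
after link 3: o_3 = (-1.7321, 1.0000, 9.0000)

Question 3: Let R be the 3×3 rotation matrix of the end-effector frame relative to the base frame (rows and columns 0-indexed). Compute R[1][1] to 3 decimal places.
End-effector y-axis (col 1 of R) = (-0.8660,0.5000,0.0000)
R[1][1] = 0.5000

0.500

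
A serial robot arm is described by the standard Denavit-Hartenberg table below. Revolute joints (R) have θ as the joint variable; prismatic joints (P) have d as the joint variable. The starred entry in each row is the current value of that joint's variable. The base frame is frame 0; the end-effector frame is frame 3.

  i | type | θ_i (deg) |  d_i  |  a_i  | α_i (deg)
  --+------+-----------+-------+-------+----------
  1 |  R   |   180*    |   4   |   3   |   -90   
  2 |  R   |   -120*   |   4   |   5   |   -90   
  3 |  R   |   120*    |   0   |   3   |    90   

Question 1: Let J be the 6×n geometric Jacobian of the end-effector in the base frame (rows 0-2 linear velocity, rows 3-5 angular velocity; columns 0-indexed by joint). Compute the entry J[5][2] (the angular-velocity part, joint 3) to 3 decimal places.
0.500

axis z_2 = (-0.8660,0.0000,0.5000); lever o_n−o_2 = (-0.7500,2.5981,-1.2990)
cross product → J_v[:, 2] = (-1.2990,-1.5000,-2.2500)
J_ω[:, 2] = z_2
entry J[5][2] = 0.5000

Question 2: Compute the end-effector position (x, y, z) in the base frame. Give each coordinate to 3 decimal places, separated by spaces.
-1.250 -1.402 7.031

after link 1: o_1 = (-3.0000, 0.0000, 4.0000)
after link 2: o_2 = (-0.5000, -4.0000, 8.3301)
after link 3: o_3 = (-1.2500, -1.4019, 7.0311)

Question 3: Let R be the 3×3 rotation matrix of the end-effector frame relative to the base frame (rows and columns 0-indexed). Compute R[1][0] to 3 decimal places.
0.866

End-effector x-axis (col 0 of R) = (-0.2500,0.8660,-0.4330)
R[1][0] = 0.8660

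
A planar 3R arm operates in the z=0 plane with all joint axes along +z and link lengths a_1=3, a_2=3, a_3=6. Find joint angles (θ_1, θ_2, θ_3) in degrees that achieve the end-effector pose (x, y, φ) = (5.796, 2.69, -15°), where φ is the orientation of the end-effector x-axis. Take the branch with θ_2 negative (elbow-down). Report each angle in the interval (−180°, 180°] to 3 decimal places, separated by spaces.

wrist centre = target − a_3·(cos φ, sin φ) = (0.0004, 4.2429)
cos θ_2 = (18.0023−3²−3²)/(2·3·3) = 0.0001; θ_2 = -89.9926° (elbow-down)
β = atan2(4.2429,0.0004) = 89.9940°; ψ = atan2(-3.0000,3.0004) = -44.9963°
θ_1 = β − ψ = 134.9903°
θ_3 = φ − θ_1 − θ_2 = -59.9977° (wrapped to (-180°,180°])

134.990 -89.993 -59.998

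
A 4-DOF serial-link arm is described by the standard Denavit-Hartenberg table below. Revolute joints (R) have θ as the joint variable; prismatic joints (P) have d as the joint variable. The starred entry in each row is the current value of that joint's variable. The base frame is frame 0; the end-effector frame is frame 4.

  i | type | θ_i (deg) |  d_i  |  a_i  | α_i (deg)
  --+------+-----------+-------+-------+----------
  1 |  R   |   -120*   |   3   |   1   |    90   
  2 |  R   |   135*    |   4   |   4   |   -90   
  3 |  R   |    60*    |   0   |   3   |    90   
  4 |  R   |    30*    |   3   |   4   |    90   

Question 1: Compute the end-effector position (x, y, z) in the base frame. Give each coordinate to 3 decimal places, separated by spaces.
after link 1: o_1 = (-0.5000, -0.8660, 3.0000)
after link 2: o_2 = (-2.5499, 3.5835, 5.8284)
after link 3: o_3 = (0.2304, 3.2030, 6.8891)
after link 4: o_4 = (3.7675, 6.3294, 8.5367)

3.768 6.329 8.537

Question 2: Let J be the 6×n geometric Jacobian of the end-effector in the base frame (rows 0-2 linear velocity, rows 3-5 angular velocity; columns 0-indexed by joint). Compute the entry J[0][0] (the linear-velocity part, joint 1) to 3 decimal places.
-6.329

axis z_0 = ẑ; lever o_n−o_0 = (3.7675,6.3294,8.5367)
cross product → J_v[:, 0] = (-6.3294,3.7675,0.0000)
J_ω[:, 0] = z_0
entry J[0][0] = -6.3294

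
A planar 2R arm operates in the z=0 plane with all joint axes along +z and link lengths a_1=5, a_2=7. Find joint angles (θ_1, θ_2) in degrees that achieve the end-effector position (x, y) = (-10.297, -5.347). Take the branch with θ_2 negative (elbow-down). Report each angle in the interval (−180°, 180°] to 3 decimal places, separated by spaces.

-134.998 -30.005

cos θ_2 = (134.6186−5²−7²)/(2·5·7) = 0.8660; θ_2 = -30.0052° (elbow-down)
β = atan2(-5.3470,-10.2970) = -152.5582°; ψ = atan2(-3.5005,11.0619) = -17.5601°
θ_1 = β − ψ = -134.9981°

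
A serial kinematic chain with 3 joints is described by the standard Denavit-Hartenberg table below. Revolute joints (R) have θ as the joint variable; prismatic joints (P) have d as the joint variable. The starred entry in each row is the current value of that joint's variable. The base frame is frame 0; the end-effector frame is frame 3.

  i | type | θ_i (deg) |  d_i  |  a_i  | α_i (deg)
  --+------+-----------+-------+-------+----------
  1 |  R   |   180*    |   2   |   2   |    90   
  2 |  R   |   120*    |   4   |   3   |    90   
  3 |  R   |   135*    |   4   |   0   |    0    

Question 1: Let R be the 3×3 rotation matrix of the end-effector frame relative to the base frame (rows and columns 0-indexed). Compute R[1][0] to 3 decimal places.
End-effector x-axis (col 0 of R) = (-0.3536,0.7071,-0.6124)
R[1][0] = 0.7071

0.707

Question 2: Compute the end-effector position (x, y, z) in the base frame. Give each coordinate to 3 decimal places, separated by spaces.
after link 1: o_1 = (-2.0000, 0.0000, 2.0000)
after link 2: o_2 = (-0.5000, 4.0000, 4.5981)
after link 3: o_3 = (-3.9641, 4.0000, 6.5981)

-3.964 4.000 6.598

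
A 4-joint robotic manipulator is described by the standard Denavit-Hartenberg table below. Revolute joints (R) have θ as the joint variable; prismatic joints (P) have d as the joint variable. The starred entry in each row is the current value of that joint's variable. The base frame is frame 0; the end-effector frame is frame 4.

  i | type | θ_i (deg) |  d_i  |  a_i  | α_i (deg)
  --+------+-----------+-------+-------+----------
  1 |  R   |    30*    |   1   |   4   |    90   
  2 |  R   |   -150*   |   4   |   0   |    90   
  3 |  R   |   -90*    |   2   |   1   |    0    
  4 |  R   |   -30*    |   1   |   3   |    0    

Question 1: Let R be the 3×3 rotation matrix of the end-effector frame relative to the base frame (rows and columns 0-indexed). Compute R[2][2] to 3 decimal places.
0.866

End-effector z-axis (col 2 of R) = (-0.4330,-0.2500,0.8660)
R[2][2] = 0.8660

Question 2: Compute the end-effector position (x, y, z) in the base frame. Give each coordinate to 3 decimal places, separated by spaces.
3.491 1.551 4.348

after link 1: o_1 = (3.4641, 2.0000, 1.0000)
after link 2: o_2 = (5.4641, -1.4641, 1.0000)
after link 3: o_3 = (4.0981, -1.0981, 2.7321)
after link 4: o_4 = (3.4910, 1.5514, 4.3481)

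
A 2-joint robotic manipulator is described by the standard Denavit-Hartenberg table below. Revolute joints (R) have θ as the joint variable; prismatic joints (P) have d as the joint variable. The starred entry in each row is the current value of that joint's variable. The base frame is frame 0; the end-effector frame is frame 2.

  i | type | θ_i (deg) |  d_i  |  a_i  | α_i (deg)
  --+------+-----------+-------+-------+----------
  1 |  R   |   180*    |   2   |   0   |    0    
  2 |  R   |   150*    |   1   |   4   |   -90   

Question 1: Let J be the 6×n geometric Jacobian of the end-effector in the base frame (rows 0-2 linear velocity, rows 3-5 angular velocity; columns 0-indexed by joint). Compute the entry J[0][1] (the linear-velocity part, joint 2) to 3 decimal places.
2.000

axis z_1 = (0.0000,0.0000,1.0000); lever o_n−o_1 = (3.4641,-2.0000,1.0000)
cross product → J_v[:, 1] = (2.0000,3.4641,-0.0000)
J_ω[:, 1] = z_1
entry J[0][1] = 2.0000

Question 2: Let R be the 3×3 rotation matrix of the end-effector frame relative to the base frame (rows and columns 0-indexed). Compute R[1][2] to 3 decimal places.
0.866

End-effector z-axis (col 2 of R) = (0.5000,0.8660,0.0000)
R[1][2] = 0.8660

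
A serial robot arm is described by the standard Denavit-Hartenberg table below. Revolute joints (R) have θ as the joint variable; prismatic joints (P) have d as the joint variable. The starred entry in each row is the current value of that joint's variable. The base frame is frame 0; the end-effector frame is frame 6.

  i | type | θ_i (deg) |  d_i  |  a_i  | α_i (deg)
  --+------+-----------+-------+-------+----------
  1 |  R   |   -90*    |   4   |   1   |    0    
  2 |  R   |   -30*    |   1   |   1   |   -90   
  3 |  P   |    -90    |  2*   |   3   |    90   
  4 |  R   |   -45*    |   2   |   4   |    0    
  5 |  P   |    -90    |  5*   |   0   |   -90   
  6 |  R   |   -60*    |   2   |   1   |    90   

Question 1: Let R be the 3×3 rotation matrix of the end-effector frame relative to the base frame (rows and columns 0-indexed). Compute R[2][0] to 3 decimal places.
-0.354

End-effector x-axis (col 0 of R) = (0.1268,0.9268,-0.3536)
R[2][0] = -0.3536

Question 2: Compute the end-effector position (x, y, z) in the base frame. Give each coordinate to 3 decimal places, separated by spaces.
after link 1: o_1 = (0.0000, -1.0000, 4.0000)
after link 2: o_2 = (-0.5000, -1.8660, 5.0000)
after link 3: o_3 = (1.2321, -2.8660, 8.0000)
after link 4: o_4 = (-0.2174, 0.2802, 10.8284)
after link 5: o_5 = (2.2826, 4.6104, 10.8284)
after link 6: o_6 = (1.1846, 6.2442, 11.8891)

1.185 6.244 11.889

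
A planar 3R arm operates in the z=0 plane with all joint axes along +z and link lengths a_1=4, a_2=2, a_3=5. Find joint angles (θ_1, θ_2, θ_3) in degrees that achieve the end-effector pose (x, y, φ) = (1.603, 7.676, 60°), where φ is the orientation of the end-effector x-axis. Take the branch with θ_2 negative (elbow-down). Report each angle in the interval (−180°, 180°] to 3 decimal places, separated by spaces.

wrist centre = target − a_3·(cos φ, sin φ) = (-0.8970, 3.3459)
cos θ_2 = (11.9995−4²−2²)/(2·4·2) = -0.5000; θ_2 = -120.0022° (elbow-down)
β = atan2(3.3459,-0.8970) = 105.0076°; ψ = atan2(-1.7320,2.9999) = -30.0000°
θ_1 = β − ψ = 135.0076°
θ_3 = φ − θ_1 − θ_2 = 44.9946° (wrapped to (-180°,180°])

135.008 -120.002 44.995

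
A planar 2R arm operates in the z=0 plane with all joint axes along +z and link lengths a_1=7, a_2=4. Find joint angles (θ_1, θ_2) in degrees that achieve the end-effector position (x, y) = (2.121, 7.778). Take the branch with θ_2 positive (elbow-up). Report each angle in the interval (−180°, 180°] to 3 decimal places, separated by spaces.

45.001 90.004

cos θ_2 = (64.9959−7²−4²)/(2·7·4) = -0.0001; θ_2 = 90.0042° (elbow-up)
β = atan2(7.7780,2.1210) = 74.7468°; ψ = atan2(4.0000,6.9997) = 29.7459°
θ_1 = β − ψ = 45.0008°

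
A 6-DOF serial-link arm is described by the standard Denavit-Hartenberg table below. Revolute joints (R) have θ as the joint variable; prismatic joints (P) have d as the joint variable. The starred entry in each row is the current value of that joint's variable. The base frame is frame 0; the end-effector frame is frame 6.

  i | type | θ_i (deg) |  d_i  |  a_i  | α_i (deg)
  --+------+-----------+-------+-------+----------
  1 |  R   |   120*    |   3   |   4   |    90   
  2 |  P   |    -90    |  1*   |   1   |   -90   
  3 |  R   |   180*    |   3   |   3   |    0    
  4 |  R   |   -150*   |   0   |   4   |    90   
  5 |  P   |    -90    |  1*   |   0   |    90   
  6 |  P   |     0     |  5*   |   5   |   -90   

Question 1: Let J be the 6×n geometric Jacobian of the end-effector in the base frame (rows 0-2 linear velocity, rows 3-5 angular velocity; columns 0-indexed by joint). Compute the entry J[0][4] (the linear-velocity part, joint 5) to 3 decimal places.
0.750

prismatic axis z_4 = (0.7500,0.4330,-0.5000)
J_v[:, 4] = z_4; J_ω[:, 4] = (0,0,0)
entry J[0][4] = 0.7500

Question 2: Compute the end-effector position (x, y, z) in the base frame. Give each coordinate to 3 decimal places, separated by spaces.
after link 1: o_1 = (-2.0000, 3.4641, 3.0000)
after link 2: o_2 = (-1.1340, 3.9641, 2.0000)
after link 3: o_3 = (-2.6340, 6.5622, 5.0000)
after link 4: o_4 = (-4.3660, 5.5622, 1.5359)
after link 5: o_5 = (-3.6160, 5.9952, 1.0359)
after link 6: o_6 = (1.0490, 2.9151, 5.3660)

1.049 2.915 5.366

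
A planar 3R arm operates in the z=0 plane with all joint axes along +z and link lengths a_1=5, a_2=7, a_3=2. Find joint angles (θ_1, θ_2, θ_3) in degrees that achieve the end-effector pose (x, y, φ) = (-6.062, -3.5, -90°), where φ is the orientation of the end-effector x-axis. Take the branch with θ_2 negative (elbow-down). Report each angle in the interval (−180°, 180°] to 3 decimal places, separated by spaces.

wrist centre = target − a_3·(cos φ, sin φ) = (-6.0620, -1.5000)
cos θ_2 = (38.9978−5²−7²)/(2·5·7) = -0.5000; θ_2 = -120.0020° (elbow-down)
β = atan2(-1.5000,-6.0620) = -166.1017°; ψ = atan2(-6.0621,1.4998) = -76.1038°
θ_1 = β − ψ = -89.9980°
θ_3 = φ − θ_1 − θ_2 = 120.0000° (wrapped to (-180°,180°])

-89.998 -120.002 120.000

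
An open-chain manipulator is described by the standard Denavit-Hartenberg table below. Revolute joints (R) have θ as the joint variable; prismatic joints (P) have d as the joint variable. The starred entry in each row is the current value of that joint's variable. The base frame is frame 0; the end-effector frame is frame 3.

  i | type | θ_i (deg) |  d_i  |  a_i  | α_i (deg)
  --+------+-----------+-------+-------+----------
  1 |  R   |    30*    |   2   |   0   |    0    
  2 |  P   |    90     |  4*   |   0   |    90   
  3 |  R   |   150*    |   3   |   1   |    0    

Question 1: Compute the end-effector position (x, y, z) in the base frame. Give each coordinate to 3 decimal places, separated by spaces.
3.031 0.750 6.500

after link 1: o_1 = (0.0000, 0.0000, 2.0000)
after link 2: o_2 = (0.0000, 0.0000, 6.0000)
after link 3: o_3 = (3.0311, 0.7500, 6.5000)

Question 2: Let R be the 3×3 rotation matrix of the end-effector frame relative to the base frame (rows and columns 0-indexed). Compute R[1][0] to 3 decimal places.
End-effector x-axis (col 0 of R) = (0.4330,-0.7500,0.5000)
R[1][0] = -0.7500

-0.750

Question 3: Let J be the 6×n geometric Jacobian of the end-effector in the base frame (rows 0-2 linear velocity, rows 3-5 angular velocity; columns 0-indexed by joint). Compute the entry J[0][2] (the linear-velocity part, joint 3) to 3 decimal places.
axis z_2 = (0.8660,0.5000,0.0000); lever o_n−o_2 = (3.0311,0.7500,0.5000)
cross product → J_v[:, 2] = (0.2500,-0.4330,-0.8660)
J_ω[:, 2] = z_2
entry J[0][2] = 0.2500

0.250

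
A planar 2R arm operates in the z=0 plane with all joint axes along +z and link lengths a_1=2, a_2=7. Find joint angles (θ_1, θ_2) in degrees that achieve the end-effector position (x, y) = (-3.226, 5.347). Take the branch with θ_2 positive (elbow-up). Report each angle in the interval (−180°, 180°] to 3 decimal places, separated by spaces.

17.200 120.006

cos θ_2 = (38.9975−2²−7²)/(2·2·7) = -0.5001; θ_2 = 120.0059° (elbow-up)
β = atan2(5.3470,-3.2260) = 121.1038°; ψ = atan2(6.0618,-1.5006) = 103.9043°
θ_1 = β − ψ = 17.1995°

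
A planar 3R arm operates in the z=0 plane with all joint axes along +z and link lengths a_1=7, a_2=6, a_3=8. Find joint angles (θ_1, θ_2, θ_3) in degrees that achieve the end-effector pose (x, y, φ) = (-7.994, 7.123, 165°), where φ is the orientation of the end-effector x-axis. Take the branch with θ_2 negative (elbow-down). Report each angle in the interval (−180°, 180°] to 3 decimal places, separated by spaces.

wrist centre = target − a_3·(cos φ, sin φ) = (-0.2666, 5.0524)
cos θ_2 = (25.5983−7²−6²)/(2·7·6) = -0.7072; θ_2 = -135.0046° (elbow-down)
β = atan2(5.0524,-0.2666) = 93.0204°; ψ = atan2(-4.2423,2.7570) = -56.9806°
θ_1 = β − ψ = 150.0011°
θ_3 = φ − θ_1 − θ_2 = 150.0035° (wrapped to (-180°,180°])

150.001 -135.005 150.003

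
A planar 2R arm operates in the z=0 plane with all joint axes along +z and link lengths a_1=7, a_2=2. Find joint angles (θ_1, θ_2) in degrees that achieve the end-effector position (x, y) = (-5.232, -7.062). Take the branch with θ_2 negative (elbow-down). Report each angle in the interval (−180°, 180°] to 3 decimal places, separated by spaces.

cos θ_2 = (77.2457−7²−2²)/(2·7·2) = 0.8659; θ_2 = -30.0125° (elbow-down)
β = atan2(-7.0620,-5.2320) = -126.5335°; ψ = atan2(-1.0004,8.7318) = -6.5357°
θ_1 = β − ψ = -119.9978°

-119.998 -30.012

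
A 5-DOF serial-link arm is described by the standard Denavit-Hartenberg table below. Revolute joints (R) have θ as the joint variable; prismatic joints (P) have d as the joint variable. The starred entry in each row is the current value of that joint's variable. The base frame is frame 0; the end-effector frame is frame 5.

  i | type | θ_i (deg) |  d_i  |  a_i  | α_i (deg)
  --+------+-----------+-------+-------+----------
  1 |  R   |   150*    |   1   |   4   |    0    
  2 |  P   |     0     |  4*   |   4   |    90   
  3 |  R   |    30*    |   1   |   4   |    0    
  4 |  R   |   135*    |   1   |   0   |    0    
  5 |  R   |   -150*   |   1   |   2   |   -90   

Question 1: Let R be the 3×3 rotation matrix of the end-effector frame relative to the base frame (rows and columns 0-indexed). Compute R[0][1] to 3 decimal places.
-0.500

End-effector y-axis (col 1 of R) = (-0.5000,-0.8660,-0.0000)
R[0][1] = -0.5000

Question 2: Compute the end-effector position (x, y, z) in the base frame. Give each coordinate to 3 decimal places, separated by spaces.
-10.101 9.296 7.518

after link 1: o_1 = (-3.4641, 2.0000, 1.0000)
after link 2: o_2 = (-6.9282, 4.0000, 5.0000)
after link 3: o_3 = (-9.4282, 6.5981, 7.0000)
after link 4: o_4 = (-8.9282, 7.4641, 7.0000)
after link 5: o_5 = (-10.1012, 9.2961, 7.5176)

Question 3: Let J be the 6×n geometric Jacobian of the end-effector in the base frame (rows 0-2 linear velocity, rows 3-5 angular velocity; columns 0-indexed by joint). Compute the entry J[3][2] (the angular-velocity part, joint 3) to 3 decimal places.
0.500

axis z_2 = (0.5000,0.8660,0.0000); lever o_n−o_2 = (-3.1730,5.2961,2.5176)
cross product → J_v[:, 2] = (2.1803,-1.2588,5.3960)
J_ω[:, 2] = z_2
entry J[3][2] = 0.5000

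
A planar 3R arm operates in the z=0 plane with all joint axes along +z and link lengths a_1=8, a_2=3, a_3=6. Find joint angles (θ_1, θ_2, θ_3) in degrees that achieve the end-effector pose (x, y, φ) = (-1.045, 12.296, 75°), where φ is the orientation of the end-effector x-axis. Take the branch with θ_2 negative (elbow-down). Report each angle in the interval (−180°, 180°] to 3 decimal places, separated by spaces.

133.571 -119.993 61.422

wrist centre = target − a_3·(cos φ, sin φ) = (-2.5979, 6.5004)
cos θ_2 = (49.0049−8²−3²)/(2·8·3) = -0.4999; θ_2 = -119.9932° (elbow-down)
β = atan2(6.5004,-2.5979) = 111.7842°; ψ = atan2(-2.5983,6.5003) = -21.7872°
θ_1 = β − ψ = 133.5714°
θ_3 = φ − θ_1 − θ_2 = 61.4218° (wrapped to (-180°,180°])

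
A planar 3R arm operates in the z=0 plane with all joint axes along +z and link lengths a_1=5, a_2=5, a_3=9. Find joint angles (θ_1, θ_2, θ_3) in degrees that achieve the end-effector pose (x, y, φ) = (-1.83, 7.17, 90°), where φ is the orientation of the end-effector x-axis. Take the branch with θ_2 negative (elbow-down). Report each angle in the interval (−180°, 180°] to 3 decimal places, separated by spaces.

-59.999 -150.002 -59.999

wrist centre = target − a_3·(cos φ, sin φ) = (-1.8300, -1.8300)
cos θ_2 = (6.6978−5²−5²)/(2·5·5) = -0.8660; θ_2 = -150.0021° (elbow-down)
β = atan2(-1.8300,-1.8300) = -135.0000°; ψ = atan2(-2.4998,0.6698) = -75.0011°
θ_1 = β − ψ = -59.9989°
θ_3 = φ − θ_1 − θ_2 = -59.9989° (wrapped to (-180°,180°])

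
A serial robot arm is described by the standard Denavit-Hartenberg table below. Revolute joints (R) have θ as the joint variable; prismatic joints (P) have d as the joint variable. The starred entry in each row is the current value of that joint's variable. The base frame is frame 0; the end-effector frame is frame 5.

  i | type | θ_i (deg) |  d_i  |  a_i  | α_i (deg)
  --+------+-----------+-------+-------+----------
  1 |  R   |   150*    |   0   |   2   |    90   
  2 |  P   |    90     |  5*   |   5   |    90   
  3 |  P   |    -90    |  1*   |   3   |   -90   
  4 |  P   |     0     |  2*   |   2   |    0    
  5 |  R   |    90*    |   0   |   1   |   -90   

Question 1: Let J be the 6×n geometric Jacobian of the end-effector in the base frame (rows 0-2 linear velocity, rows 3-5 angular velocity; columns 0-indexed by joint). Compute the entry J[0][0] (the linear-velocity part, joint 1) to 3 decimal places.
-1.000

axis z_0 = ẑ; lever o_n−o_0 = (-1.7321,1.0000,7.0000)
cross product → J_v[:, 0] = (-1.0000,-1.7321,0.0000)
J_ω[:, 0] = z_0
entry J[0][0] = -1.0000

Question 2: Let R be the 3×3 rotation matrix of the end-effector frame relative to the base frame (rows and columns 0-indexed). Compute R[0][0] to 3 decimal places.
End-effector x-axis (col 0 of R) = (0.8660,-0.5000,0.0000)
R[0][0] = 0.8660

0.866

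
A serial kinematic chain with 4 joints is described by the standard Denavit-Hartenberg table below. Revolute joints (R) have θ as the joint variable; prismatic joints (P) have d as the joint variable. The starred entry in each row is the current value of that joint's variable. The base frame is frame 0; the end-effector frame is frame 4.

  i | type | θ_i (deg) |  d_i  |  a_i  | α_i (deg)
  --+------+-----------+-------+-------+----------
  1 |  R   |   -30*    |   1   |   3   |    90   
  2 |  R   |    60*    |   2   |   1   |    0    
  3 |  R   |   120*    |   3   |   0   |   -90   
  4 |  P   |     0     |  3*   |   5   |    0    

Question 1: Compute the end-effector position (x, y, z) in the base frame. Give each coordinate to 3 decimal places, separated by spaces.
-3.799 -3.580 -1.134

after link 1: o_1 = (2.5981, -1.5000, 1.0000)
after link 2: o_2 = (2.0311, -3.4821, 1.8660)
after link 3: o_3 = (0.5311, -6.0801, 1.8660)
after link 4: o_4 = (-3.7990, -3.5801, -1.1340)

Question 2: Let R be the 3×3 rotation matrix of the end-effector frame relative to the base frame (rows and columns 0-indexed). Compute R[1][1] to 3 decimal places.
0.866

End-effector y-axis (col 1 of R) = (0.5000,0.8660,-0.0000)
R[1][1] = 0.8660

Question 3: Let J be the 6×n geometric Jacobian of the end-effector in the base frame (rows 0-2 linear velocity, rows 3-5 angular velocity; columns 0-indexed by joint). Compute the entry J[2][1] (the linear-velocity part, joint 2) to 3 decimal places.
axis z_1 = (-0.5000,-0.8660,0.0000); lever o_n−o_1 = (-6.3971,-2.0801,-2.1340)
cross product → J_v[:, 1] = (1.8481,-1.0670,-4.5000)
J_ω[:, 1] = z_1
entry J[2][1] = -4.5000

-4.500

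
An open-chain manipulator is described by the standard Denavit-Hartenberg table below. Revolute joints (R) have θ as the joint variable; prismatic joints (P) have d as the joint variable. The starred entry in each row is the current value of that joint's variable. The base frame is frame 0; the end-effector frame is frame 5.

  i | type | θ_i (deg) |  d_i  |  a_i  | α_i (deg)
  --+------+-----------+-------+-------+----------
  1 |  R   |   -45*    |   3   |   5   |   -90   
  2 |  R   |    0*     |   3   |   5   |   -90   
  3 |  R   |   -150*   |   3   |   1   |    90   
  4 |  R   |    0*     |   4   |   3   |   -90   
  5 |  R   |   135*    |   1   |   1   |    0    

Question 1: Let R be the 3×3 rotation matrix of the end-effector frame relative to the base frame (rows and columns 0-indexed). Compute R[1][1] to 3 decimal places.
End-effector y-axis (col 1 of R) = (-0.5000,-0.8660,-0.0000)
R[1][1] = -0.8660

-0.866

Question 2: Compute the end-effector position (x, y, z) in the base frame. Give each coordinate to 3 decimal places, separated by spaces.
after link 1: o_1 = (3.5355, -3.5355, 3.0000)
after link 2: o_2 = (9.1924, -4.9497, 3.0000)
after link 3: o_3 = (8.9336, -3.9838, 0.0000)
after link 4: o_4 = (4.2934, -2.1213, -0.0000)
after link 5: o_5 = (5.1594, -2.6213, -1.0000)

5.159 -2.621 -1.000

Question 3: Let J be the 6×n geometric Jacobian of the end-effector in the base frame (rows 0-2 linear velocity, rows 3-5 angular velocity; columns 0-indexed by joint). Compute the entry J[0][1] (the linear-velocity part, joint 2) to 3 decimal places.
axis z_1 = (0.7071,0.7071,0.0000); lever o_n−o_1 = (1.6239,0.9142,-4.0000)
cross product → J_v[:, 1] = (-2.8284,2.8284,-0.5018)
J_ω[:, 1] = z_1
entry J[0][1] = -2.8284

-2.828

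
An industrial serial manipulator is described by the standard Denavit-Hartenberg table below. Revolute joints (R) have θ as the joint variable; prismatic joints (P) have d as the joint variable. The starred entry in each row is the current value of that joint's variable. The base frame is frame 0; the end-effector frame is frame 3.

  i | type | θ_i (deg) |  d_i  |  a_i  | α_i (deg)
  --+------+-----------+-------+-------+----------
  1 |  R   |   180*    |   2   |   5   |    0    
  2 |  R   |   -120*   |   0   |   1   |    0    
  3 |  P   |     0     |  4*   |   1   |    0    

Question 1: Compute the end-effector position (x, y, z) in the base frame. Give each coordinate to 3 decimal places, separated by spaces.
-4.000 1.732 6.000

after link 1: o_1 = (-5.0000, 0.0000, 2.0000)
after link 2: o_2 = (-4.5000, 0.8660, 2.0000)
after link 3: o_3 = (-4.0000, 1.7321, 6.0000)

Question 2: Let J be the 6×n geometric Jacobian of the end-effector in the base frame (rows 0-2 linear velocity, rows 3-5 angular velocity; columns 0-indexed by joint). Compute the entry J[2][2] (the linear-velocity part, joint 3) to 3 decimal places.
prismatic axis z_2 = (0.0000,0.0000,1.0000)
J_v[:, 2] = z_2; J_ω[:, 2] = (0,0,0)
entry J[2][2] = 1.0000

1.000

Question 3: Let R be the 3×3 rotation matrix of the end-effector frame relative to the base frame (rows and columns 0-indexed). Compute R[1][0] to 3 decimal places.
End-effector x-axis (col 0 of R) = (0.5000,0.8660,0.0000)
R[1][0] = 0.8660

0.866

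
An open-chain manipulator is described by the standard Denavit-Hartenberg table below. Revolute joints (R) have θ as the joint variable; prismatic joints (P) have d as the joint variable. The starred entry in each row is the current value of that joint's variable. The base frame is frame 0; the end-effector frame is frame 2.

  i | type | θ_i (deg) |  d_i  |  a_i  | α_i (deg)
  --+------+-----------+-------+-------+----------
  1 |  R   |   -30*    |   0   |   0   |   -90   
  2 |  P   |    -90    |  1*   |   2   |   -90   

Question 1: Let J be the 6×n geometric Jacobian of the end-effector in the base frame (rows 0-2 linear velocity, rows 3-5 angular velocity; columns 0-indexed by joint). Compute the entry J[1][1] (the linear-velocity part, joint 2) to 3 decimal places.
prismatic axis z_1 = (0.5000,0.8660,0.0000)
J_v[:, 1] = z_1; J_ω[:, 1] = (0,0,0)
entry J[1][1] = 0.8660

0.866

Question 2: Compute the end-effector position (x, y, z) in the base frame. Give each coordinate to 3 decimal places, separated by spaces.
after link 1: o_1 = (0.0000, 0.0000, 0.0000)
after link 2: o_2 = (0.5000, 0.8660, 2.0000)

0.500 0.866 2.000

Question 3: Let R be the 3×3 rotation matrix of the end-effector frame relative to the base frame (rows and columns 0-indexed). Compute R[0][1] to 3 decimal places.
End-effector y-axis (col 1 of R) = (-0.5000,-0.8660,-0.0000)
R[0][1] = -0.5000

-0.500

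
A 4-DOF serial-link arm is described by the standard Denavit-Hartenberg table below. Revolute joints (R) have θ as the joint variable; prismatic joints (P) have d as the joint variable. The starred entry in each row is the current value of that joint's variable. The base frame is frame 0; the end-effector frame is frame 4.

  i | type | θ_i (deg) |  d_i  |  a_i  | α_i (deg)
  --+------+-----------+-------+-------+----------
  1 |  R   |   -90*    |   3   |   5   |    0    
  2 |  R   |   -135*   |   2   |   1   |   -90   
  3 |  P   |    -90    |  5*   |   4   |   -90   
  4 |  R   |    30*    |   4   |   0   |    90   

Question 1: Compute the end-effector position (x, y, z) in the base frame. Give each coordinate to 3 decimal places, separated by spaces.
after link 1: o_1 = (0.0000, -5.0000, 3.0000)
after link 2: o_2 = (-0.7071, -4.2929, 5.0000)
after link 3: o_3 = (-4.2426, -7.8284, 9.0000)
after link 4: o_4 = (-7.0711, -5.0000, 9.0000)

-7.071 -5.000 9.000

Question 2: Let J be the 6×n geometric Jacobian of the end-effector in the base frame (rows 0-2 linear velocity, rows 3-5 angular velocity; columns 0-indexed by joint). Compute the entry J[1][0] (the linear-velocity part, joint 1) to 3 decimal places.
-7.071

axis z_0 = ẑ; lever o_n−o_0 = (-7.0711,-5.0000,9.0000)
cross product → J_v[:, 0] = (5.0000,-7.0711,0.0000)
J_ω[:, 0] = z_0
entry J[1][0] = -7.0711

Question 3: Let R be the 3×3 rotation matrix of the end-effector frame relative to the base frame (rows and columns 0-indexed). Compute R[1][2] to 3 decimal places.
-0.612

End-effector z-axis (col 2 of R) = (-0.6124,-0.6124,0.5000)
R[1][2] = -0.6124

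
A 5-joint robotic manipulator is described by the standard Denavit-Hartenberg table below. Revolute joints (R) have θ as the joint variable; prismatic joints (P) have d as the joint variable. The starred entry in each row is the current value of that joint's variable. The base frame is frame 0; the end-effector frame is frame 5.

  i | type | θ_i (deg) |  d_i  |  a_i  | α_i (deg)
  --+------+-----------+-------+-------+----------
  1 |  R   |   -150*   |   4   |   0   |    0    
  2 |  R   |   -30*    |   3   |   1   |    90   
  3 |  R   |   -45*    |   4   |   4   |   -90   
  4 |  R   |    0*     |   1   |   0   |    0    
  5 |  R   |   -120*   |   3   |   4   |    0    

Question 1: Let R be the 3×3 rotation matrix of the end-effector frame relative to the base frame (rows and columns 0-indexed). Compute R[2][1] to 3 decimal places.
-0.612

End-effector y-axis (col 1 of R) = (-0.6124,0.5000,-0.6124)
R[2][1] = -0.6124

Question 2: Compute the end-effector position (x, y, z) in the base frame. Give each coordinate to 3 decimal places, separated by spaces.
after link 1: o_1 = (0.0000, 0.0000, 4.0000)
after link 2: o_2 = (-1.0000, 0.0000, 7.0000)
after link 3: o_3 = (-3.8284, 4.0000, 4.1716)
after link 4: o_4 = (-4.5355, 4.0000, 4.8787)
after link 5: o_5 = (-5.2426, 7.4641, 8.4142)

-5.243 7.464 8.414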